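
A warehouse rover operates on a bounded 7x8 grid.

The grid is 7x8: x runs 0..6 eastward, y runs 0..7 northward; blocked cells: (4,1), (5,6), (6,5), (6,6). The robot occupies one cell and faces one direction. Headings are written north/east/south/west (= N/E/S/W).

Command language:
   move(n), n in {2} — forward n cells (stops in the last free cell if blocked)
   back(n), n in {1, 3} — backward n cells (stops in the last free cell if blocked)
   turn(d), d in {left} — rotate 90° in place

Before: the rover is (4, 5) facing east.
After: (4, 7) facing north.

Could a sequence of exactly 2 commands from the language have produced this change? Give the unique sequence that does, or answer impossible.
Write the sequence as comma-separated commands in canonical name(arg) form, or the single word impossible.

key: order matters: swapping turn(left) and move(2) lands elsewhere
initial: (4, 5) facing east
t=1 turn(left) ⇒ (4, 5) facing north
t=2 move(2) ⇒ (4, 7) facing north
no other 2-command option fits: unique.

turn(left), move(2)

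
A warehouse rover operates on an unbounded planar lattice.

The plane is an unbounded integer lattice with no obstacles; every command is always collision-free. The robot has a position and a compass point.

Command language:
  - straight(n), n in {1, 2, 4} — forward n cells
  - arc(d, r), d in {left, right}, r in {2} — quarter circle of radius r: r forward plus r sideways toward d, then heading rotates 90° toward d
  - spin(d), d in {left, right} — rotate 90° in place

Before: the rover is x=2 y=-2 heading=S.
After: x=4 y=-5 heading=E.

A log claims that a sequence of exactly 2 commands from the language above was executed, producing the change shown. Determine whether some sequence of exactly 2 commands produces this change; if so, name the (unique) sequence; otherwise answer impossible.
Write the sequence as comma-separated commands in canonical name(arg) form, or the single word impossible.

straight(1), arc(left, 2)

key: cell and facing (now E) both changed — the 2 commands mix motion and turning
from: x=2 y=-2 heading=S
step 1 (straight(1)): x=2 y=-3 heading=S
step 2 (arc(left, 2)): x=4 y=-5 heading=E
uniquely the one of 49 2-step routes that fits.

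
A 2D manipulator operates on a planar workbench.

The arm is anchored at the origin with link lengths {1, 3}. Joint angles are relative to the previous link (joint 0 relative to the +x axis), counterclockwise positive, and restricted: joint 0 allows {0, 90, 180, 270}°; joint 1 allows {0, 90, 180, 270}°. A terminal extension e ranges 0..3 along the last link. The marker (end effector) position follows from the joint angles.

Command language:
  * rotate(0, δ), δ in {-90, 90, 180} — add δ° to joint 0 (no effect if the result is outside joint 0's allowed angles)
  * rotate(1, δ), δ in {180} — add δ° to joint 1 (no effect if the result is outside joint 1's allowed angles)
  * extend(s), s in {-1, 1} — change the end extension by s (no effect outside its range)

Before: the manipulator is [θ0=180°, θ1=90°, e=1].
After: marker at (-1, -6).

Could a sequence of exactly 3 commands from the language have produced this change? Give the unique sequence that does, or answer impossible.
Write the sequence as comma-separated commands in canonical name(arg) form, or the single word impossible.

from: [θ0=180°, θ1=90°, e=1]
step 1 (extend(1)): [θ0=180°, θ1=90°, e=2]
step 2 (extend(1)): [θ0=180°, θ1=90°, e=3]
step 3 (extend(1)): [θ0=180°, θ1=90°, e=3]
uniquely the one of 216 3-step routes that fits.

extend(1), extend(1), extend(1)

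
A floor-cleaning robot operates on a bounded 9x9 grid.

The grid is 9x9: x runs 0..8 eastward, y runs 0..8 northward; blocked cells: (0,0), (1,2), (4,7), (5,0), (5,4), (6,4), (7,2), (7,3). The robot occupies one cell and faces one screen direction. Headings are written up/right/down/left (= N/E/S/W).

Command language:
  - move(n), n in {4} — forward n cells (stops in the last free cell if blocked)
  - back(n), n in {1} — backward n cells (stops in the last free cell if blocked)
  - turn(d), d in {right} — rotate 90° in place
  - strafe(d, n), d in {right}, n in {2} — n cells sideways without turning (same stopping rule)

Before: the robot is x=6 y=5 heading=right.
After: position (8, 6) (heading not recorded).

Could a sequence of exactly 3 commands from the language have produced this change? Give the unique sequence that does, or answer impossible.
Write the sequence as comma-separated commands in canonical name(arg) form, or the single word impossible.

move(4), turn(right), back(1)

key: move(4) runs into the grid edge before its full distance
t0: x=6 y=5 heading=right
step 1 (move(4)): x=8 y=5 heading=right
step 2 (turn(right)): x=8 y=5 heading=down
step 3 (back(1)): x=8 y=6 heading=down
all 64 alternatives checked — unique.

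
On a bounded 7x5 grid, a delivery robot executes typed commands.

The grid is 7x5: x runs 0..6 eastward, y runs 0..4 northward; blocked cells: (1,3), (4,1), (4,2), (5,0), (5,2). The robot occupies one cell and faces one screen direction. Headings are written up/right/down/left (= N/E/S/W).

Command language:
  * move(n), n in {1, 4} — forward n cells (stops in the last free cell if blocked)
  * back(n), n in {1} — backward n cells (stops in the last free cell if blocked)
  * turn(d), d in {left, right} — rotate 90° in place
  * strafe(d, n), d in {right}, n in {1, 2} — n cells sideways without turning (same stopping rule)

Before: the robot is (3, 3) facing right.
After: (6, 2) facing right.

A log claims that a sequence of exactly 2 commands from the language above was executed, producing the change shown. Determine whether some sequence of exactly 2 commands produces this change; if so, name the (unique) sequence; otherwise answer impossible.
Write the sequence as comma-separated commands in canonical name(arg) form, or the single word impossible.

key: still facing E at the end — nothing in the sequence rotates
t0: (3, 3) facing right
step 1 (move(4)): (6, 3) facing right
step 2 (strafe(right, 1)): (6, 2) facing right
all 49 alternatives checked — unique.

move(4), strafe(right, 1)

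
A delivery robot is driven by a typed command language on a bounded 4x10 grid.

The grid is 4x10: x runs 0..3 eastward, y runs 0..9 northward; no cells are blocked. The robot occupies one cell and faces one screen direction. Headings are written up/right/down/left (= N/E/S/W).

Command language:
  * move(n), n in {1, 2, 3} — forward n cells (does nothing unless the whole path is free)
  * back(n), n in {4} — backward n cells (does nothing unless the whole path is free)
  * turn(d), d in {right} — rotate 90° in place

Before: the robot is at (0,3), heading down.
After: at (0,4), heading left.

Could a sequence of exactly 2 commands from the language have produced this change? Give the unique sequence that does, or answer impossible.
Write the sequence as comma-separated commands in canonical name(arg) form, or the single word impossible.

impossible

no 2-step route produces this change.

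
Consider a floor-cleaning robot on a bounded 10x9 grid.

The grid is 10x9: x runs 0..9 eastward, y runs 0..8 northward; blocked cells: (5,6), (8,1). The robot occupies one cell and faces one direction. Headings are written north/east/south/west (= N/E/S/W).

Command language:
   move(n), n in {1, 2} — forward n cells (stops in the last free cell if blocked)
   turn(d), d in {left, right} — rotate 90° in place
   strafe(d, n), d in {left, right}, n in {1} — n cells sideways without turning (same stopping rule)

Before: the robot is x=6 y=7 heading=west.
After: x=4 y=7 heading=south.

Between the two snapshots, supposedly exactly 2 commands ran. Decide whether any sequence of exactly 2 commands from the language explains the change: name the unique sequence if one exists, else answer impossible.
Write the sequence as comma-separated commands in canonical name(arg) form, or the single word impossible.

key: order matters: swapping move(2) and turn(left) lands elsewhere
from: x=6 y=7 heading=west
[1] after move(2): x=4 y=7 heading=west
[2] after turn(left): x=4 y=7 heading=south
all 36 alternatives checked — unique.

move(2), turn(left)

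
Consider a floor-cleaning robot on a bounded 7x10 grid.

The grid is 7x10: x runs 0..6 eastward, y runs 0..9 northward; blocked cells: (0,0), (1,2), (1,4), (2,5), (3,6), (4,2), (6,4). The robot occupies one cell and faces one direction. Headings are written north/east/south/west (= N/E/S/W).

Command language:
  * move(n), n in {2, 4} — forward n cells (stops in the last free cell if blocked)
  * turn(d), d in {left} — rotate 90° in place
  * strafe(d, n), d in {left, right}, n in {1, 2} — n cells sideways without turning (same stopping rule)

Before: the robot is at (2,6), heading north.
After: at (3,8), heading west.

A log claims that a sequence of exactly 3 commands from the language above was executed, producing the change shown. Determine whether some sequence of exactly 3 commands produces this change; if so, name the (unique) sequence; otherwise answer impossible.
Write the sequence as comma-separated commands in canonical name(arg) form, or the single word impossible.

key: order matters: swapping move(2) and turn(left) lands elsewhere
begin: at (2,6), heading north
[1] after move(2): at (2,8), heading north
[2] after strafe(right, 1): at (3,8), heading north
[3] after turn(left): at (3,8), heading west
all 343 alternatives checked — unique.

move(2), strafe(right, 1), turn(left)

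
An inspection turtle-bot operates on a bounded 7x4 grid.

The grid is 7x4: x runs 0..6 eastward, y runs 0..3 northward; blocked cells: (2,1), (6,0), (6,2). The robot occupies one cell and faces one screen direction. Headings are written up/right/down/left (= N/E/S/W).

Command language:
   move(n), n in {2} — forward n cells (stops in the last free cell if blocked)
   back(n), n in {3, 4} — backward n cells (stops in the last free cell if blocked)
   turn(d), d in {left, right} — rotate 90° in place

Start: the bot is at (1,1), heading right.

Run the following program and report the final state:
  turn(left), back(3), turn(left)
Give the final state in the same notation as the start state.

from: at (1,1), heading right
1. turn(left) → at (1,1), heading up
2. back(3) → at (1,0), heading up
3. turn(left) → at (1,0), heading left

at (1,0), heading left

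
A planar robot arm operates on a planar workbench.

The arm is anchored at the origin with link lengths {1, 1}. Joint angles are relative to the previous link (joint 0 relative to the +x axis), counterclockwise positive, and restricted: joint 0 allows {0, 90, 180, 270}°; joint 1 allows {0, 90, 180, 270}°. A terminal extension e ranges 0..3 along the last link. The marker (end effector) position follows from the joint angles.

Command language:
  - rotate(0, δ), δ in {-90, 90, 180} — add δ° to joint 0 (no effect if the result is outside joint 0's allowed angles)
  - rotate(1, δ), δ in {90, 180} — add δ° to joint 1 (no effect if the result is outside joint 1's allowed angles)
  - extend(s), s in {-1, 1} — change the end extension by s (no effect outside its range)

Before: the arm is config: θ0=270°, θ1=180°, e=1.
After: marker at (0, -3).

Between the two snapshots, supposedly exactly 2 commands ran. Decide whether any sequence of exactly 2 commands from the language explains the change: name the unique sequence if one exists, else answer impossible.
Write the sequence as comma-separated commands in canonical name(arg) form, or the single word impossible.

rotate(1, 90), rotate(1, 90)

initial: config: θ0=270°, θ1=180°, e=1
t=1 rotate(1, 90) ⇒ config: θ0=270°, θ1=270°, e=1
t=2 rotate(1, 90) ⇒ config: θ0=270°, θ1=0°, e=1
no other 2-command option fits: unique.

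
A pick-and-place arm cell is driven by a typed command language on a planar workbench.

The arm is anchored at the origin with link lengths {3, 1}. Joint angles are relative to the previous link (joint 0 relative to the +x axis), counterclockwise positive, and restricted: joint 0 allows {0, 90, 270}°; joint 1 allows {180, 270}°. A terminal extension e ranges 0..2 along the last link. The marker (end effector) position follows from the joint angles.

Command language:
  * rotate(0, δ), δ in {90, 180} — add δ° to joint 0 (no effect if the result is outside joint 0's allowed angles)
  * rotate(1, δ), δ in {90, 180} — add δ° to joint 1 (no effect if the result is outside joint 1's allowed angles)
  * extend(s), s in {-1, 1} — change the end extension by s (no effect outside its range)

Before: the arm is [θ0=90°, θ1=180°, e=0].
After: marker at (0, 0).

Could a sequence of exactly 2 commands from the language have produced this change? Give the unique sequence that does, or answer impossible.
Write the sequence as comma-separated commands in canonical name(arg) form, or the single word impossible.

extend(1), extend(1)

start: [θ0=90°, θ1=180°, e=0]
[1] after extend(1): [θ0=90°, θ1=180°, e=1]
[2] after extend(1): [θ0=90°, θ1=180°, e=2]
no rival 2-sequence matches.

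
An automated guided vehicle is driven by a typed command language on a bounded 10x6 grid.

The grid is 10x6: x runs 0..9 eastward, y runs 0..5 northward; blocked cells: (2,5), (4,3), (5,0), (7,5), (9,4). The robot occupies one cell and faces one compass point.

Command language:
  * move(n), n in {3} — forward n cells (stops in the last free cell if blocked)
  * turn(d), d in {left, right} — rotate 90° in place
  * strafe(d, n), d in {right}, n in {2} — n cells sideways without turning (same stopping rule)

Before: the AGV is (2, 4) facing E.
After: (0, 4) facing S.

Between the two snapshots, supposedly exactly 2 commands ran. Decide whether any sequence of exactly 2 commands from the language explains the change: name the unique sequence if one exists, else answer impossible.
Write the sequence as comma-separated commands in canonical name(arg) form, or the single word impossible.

key: running strafe(right, 2) before turn(right) would end elsewhere — order is forced
start: (2, 4) facing E
t=1 turn(right) ⇒ (2, 4) facing S
t=2 strafe(right, 2) ⇒ (0, 4) facing S
uniquely the one of 16 2-step routes that fits.

turn(right), strafe(right, 2)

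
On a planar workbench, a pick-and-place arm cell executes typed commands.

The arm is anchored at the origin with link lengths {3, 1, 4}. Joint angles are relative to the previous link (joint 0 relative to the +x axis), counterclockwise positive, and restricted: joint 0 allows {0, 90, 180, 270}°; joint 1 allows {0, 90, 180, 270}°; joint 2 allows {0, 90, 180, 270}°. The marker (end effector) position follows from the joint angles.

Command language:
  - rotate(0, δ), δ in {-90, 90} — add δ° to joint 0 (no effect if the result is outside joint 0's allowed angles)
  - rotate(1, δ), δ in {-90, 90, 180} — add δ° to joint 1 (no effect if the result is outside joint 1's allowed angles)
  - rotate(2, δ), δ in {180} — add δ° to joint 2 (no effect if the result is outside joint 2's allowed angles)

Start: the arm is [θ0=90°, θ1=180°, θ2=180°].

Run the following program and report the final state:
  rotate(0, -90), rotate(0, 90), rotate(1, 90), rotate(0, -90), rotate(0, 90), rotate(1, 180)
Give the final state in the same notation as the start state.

t0: [θ0=90°, θ1=180°, θ2=180°]
1. rotate(0, -90) → [θ0=0°, θ1=180°, θ2=180°]
2. rotate(0, 90) → [θ0=90°, θ1=180°, θ2=180°]
3. rotate(1, 90) → [θ0=90°, θ1=270°, θ2=180°]
4. rotate(0, -90) → [θ0=0°, θ1=270°, θ2=180°]
5. rotate(0, 90) → [θ0=90°, θ1=270°, θ2=180°]
6. rotate(1, 180) → [θ0=90°, θ1=90°, θ2=180°]

[θ0=90°, θ1=90°, θ2=180°]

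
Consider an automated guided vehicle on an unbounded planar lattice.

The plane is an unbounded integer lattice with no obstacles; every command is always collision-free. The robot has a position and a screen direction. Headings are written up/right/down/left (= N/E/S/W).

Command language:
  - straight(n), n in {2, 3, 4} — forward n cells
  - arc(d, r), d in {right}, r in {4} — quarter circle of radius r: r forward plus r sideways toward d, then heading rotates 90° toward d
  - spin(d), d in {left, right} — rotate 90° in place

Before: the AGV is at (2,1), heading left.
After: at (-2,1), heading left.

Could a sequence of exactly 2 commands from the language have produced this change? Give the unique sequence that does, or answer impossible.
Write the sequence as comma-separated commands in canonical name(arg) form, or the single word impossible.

straight(2), straight(2)

key: heading stays W — no command in the sequence turns
initial: at (2,1), heading left
[1] after straight(2): at (0,1), heading left
[2] after straight(2): at (-2,1), heading left
no rival 2-sequence matches.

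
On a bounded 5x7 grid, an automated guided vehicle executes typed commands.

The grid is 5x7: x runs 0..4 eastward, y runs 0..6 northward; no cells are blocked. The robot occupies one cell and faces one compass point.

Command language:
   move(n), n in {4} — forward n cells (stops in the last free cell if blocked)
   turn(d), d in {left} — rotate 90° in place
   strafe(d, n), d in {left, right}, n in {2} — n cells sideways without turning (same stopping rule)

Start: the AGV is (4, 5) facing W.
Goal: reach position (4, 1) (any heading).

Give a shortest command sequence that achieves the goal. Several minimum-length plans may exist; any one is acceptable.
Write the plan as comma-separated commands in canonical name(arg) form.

strafe(left, 2), strafe(left, 2)

from: (4, 5) facing W
step 1 (strafe(left, 2)): (4, 3) facing W
step 2 (strafe(left, 2)): (4, 1) facing W
shorter routes all fall short; 2 is best.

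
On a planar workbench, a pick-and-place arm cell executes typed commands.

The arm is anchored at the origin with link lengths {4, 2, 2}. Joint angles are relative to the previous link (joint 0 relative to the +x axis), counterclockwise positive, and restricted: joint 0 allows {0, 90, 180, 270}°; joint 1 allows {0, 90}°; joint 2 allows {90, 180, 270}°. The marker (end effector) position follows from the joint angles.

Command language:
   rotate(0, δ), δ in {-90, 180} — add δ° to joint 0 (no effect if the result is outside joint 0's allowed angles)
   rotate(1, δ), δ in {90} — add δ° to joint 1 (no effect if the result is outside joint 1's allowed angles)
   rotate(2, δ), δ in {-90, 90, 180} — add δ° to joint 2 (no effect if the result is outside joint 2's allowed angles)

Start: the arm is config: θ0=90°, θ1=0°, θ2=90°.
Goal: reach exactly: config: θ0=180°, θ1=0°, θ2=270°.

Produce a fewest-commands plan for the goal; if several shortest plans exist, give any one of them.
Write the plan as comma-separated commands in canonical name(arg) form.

rotate(0, 180), rotate(2, 180), rotate(0, -90)

start: config: θ0=90°, θ1=0°, θ2=90°
1. rotate(0, 180) → config: θ0=270°, θ1=0°, θ2=90°
2. rotate(2, 180) → config: θ0=270°, θ1=0°, θ2=270°
3. rotate(0, -90) → config: θ0=180°, θ1=0°, θ2=270°
no 2-step plan works, so 3 is optimal.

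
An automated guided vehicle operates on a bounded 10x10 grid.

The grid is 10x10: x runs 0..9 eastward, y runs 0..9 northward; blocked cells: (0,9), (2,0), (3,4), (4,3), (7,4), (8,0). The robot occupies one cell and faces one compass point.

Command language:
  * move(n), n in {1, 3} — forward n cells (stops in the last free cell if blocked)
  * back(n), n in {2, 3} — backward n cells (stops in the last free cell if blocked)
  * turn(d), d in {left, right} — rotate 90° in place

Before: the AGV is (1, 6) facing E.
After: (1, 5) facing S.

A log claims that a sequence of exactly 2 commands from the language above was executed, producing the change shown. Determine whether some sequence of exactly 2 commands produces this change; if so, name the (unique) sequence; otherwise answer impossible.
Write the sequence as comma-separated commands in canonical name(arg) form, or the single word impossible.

turn(right), move(1)

key: position moved to (1,5) AND the heading swung to S — translation plus rotation needed
t0: (1, 6) facing E
step 1 (turn(right)): (1, 6) facing S
step 2 (move(1)): (1, 5) facing S
no rival 2-sequence matches.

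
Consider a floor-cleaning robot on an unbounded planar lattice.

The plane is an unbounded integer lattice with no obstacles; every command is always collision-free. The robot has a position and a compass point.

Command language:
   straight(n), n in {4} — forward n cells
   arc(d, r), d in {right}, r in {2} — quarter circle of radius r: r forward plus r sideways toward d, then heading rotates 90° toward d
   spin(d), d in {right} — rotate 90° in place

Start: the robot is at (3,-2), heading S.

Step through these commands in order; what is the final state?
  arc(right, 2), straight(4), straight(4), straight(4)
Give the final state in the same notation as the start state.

at (-11,-4), heading W

begin: at (3,-2), heading S
step 1 (arc(right, 2)): at (1,-4), heading W
step 2 (straight(4)): at (-3,-4), heading W
step 3 (straight(4)): at (-7,-4), heading W
step 4 (straight(4)): at (-11,-4), heading W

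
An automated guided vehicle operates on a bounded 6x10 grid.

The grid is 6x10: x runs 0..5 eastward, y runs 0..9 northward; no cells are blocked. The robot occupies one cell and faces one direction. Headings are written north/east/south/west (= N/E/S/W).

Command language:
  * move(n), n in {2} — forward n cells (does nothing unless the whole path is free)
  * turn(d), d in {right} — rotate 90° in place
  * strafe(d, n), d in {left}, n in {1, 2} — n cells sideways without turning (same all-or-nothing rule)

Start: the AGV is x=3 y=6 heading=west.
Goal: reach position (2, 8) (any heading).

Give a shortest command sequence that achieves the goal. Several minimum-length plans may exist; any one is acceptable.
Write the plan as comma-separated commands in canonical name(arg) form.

turn(right), strafe(left, 1), move(2)

from: x=3 y=6 heading=west
1. turn(right) → x=3 y=6 heading=north
2. strafe(left, 1) → x=2 y=6 heading=north
3. move(2) → x=2 y=8 heading=north
nothing shorter than 3 reaches the goal.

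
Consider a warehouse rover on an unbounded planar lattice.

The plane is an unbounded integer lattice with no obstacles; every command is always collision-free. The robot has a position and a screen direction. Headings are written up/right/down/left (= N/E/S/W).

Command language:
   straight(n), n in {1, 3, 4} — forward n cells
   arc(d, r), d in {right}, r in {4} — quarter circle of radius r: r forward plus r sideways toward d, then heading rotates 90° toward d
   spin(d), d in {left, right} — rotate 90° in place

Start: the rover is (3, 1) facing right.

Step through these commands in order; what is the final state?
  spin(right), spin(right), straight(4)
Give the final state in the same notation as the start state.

(-1, 1) facing left

t0: (3, 1) facing right
t=1 spin(right) ⇒ (3, 1) facing down
t=2 spin(right) ⇒ (3, 1) facing left
t=3 straight(4) ⇒ (-1, 1) facing left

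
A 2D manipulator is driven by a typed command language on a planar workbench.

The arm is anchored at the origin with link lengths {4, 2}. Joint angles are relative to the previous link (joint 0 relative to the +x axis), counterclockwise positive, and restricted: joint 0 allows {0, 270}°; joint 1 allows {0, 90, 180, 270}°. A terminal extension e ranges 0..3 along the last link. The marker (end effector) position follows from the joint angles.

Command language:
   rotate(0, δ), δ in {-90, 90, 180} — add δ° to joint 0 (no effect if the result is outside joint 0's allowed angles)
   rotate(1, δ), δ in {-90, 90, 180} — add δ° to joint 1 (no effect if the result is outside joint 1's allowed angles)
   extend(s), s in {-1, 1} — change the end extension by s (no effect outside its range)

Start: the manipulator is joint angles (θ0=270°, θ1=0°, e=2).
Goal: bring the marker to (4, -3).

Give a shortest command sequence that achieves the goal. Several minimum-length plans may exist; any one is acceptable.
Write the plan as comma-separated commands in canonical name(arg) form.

extend(-1), rotate(1, -90), rotate(0, 90)

begin: joint angles (θ0=270°, θ1=0°, e=2)
t=1 extend(-1) ⇒ joint angles (θ0=270°, θ1=0°, e=1)
t=2 rotate(1, -90) ⇒ joint angles (θ0=270°, θ1=270°, e=1)
t=3 rotate(0, 90) ⇒ joint angles (θ0=0°, θ1=270°, e=1)
minimal: 3 command(s), checked below 3.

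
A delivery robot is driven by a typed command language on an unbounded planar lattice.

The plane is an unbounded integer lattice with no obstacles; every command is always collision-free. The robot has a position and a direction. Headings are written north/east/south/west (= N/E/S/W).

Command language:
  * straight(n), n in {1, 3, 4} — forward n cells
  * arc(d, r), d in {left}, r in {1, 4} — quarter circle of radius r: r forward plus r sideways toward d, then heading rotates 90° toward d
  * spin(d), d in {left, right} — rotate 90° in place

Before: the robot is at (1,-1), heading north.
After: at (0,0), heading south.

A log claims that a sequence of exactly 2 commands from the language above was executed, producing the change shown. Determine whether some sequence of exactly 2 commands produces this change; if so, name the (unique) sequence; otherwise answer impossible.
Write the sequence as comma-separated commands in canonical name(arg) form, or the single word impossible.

key: running spin(left) before arc(left, 1) would end elsewhere — order is forced
t0: at (1,-1), heading north
t=1 arc(left, 1) ⇒ at (0,0), heading west
t=2 spin(left) ⇒ at (0,0), heading south
no rival 2-sequence matches.

arc(left, 1), spin(left)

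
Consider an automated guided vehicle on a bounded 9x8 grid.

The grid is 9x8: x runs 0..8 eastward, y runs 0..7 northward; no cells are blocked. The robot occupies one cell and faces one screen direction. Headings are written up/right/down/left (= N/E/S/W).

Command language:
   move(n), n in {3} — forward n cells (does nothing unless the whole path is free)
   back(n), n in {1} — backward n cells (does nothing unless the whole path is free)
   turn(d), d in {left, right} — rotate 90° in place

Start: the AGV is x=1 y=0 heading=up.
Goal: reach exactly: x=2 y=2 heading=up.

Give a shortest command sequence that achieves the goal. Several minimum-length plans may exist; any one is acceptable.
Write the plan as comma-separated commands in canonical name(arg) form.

move(3), back(1), turn(left), back(1), turn(right)

from: x=1 y=0 heading=up
1. move(3) → x=1 y=3 heading=up
2. back(1) → x=1 y=2 heading=up
3. turn(left) → x=1 y=2 heading=left
4. back(1) → x=2 y=2 heading=left
5. turn(right) → x=2 y=2 heading=up
shorter routes all fall short; 5 is best.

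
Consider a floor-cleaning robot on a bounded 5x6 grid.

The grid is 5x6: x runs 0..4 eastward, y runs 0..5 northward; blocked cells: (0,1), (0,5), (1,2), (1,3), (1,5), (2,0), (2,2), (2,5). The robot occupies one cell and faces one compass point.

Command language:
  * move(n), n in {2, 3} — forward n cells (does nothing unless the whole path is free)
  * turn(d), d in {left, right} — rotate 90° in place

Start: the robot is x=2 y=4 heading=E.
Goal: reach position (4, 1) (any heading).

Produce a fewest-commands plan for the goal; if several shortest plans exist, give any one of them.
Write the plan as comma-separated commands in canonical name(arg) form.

move(2), turn(right), move(3)

from: x=2 y=4 heading=E
1. move(2) → x=4 y=4 heading=E
2. turn(right) → x=4 y=4 heading=S
3. move(3) → x=4 y=1 heading=S
shorter routes all fall short; 3 is best.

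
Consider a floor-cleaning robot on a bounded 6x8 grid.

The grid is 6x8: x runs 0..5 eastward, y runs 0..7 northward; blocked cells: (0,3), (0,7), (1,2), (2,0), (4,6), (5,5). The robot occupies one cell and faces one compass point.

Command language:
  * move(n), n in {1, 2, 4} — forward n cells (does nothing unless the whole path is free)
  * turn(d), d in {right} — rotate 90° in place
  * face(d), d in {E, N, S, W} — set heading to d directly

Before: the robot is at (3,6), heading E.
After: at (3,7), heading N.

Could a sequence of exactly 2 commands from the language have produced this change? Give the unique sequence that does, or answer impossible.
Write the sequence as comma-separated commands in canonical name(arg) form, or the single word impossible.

key: running move(1) before face(N) would end elsewhere — order is forced
initial: at (3,6), heading E
[1] after face(N): at (3,6), heading N
[2] after move(1): at (3,7), heading N
all 64 alternatives checked — unique.

face(N), move(1)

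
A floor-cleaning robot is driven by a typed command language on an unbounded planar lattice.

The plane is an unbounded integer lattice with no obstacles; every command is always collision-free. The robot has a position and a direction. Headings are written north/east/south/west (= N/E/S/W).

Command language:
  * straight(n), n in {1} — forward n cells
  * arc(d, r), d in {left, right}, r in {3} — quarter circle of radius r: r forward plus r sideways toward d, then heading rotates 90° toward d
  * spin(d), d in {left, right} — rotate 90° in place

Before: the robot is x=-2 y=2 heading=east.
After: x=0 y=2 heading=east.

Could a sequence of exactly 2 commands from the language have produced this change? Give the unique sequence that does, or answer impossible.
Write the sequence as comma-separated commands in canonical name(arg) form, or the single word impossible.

straight(1), straight(1)

key: heading stays E — no command in the sequence turns
start: x=-2 y=2 heading=east
step 1 (straight(1)): x=-1 y=2 heading=east
step 2 (straight(1)): x=0 y=2 heading=east
no rival 2-sequence matches.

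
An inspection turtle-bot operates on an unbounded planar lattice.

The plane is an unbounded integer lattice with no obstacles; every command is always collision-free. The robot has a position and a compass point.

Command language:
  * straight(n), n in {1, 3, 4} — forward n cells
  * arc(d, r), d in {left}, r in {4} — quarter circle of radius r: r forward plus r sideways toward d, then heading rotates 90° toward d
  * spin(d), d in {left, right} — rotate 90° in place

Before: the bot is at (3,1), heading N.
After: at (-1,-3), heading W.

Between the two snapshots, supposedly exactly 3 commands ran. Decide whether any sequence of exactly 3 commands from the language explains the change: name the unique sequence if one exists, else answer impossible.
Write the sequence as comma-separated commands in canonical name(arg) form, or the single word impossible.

key: order matters: swapping spin(left) and spin(right) lands elsewhere
begin: at (3,1), heading N
[1] after spin(left): at (3,1), heading W
[2] after arc(left, 4): at (-1,-3), heading S
[3] after spin(right): at (-1,-3), heading W
no rival 3-sequence matches.

spin(left), arc(left, 4), spin(right)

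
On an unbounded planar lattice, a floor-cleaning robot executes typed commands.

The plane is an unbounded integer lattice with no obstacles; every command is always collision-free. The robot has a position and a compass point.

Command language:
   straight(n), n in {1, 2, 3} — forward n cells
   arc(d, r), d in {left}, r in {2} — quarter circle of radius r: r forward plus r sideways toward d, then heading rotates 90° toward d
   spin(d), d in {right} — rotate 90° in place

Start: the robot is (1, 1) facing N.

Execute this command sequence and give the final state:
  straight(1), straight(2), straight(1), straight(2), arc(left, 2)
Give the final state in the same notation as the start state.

initial: (1, 1) facing N
t=1 straight(1) ⇒ (1, 2) facing N
t=2 straight(2) ⇒ (1, 4) facing N
t=3 straight(1) ⇒ (1, 5) facing N
t=4 straight(2) ⇒ (1, 7) facing N
t=5 arc(left, 2) ⇒ (-1, 9) facing W

(-1, 9) facing W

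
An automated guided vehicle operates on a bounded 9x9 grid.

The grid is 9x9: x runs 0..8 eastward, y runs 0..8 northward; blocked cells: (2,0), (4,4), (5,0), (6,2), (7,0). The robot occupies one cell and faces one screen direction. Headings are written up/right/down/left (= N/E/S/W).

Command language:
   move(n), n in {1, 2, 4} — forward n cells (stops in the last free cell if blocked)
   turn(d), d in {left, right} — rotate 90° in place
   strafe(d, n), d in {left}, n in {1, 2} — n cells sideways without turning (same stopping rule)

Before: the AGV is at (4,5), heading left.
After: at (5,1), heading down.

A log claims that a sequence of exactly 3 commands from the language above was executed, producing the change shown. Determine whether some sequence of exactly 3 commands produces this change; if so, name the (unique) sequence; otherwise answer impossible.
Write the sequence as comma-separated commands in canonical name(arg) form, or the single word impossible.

key: cell and facing (now S) both changed — the 3 commands mix motion and turning
t0: at (4,5), heading left
[1] after turn(left): at (4,5), heading down
[2] after strafe(left, 1): at (5,5), heading down
[3] after move(4): at (5,1), heading down
uniquely the one of 343 3-step routes that fits.

turn(left), strafe(left, 1), move(4)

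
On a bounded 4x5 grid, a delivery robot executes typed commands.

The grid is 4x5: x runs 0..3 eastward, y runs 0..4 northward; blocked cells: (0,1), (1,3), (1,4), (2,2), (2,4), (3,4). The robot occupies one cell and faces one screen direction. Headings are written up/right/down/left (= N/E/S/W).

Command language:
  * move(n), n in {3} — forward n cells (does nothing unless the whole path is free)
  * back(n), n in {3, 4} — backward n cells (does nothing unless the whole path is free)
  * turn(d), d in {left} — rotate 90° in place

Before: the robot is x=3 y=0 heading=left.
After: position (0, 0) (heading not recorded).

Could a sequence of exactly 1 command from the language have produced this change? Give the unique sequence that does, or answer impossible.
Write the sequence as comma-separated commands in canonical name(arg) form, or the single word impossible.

move(3)

initial: x=3 y=0 heading=left
t=1 move(3) ⇒ x=0 y=0 heading=left
all 4 alternatives checked — unique.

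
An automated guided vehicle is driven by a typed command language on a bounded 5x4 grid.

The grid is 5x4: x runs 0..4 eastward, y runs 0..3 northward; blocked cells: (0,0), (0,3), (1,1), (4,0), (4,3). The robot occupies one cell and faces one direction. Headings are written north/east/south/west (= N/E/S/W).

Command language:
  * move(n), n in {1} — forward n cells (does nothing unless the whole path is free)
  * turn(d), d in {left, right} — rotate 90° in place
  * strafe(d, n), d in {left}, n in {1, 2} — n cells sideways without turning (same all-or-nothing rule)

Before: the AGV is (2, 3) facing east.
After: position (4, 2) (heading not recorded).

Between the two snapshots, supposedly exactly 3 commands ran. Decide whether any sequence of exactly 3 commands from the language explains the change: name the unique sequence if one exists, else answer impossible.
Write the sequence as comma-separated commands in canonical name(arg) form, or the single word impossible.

key: order matters: swapping turn(right) and strafe(left, 2) lands elsewhere
t0: (2, 3) facing east
1. turn(right) → (2, 3) facing south
2. move(1) → (2, 2) facing south
3. strafe(left, 2) → (4, 2) facing south
no rival 3-sequence matches.

turn(right), move(1), strafe(left, 2)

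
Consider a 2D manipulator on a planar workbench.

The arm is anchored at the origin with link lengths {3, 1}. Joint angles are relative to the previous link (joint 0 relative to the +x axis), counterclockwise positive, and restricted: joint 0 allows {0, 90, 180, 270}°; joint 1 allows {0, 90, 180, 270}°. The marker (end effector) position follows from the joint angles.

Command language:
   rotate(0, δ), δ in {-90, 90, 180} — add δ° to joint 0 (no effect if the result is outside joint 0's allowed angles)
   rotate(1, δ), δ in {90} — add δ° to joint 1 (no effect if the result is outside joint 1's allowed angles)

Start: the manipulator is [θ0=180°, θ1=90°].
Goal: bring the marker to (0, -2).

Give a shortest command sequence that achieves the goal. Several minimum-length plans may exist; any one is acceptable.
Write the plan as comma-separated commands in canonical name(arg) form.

t0: [θ0=180°, θ1=90°]
1. rotate(1, 90) → [θ0=180°, θ1=180°]
2. rotate(0, 90) → [θ0=270°, θ1=180°]
shorter routes all fall short; 2 is best.

rotate(1, 90), rotate(0, 90)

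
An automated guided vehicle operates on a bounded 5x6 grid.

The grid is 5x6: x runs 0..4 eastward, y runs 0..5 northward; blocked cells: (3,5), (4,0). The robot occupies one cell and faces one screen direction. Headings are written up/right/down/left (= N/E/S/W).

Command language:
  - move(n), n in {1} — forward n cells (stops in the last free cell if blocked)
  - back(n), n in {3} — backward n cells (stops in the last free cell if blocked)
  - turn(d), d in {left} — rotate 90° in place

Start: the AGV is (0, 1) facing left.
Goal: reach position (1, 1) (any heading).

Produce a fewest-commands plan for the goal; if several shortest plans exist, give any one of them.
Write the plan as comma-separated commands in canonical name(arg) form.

turn(left), turn(left), move(1)

begin: (0, 1) facing left
step 1 (turn(left)): (0, 1) facing down
step 2 (turn(left)): (0, 1) facing right
step 3 (move(1)): (1, 1) facing right
shorter routes all fall short; 3 is best.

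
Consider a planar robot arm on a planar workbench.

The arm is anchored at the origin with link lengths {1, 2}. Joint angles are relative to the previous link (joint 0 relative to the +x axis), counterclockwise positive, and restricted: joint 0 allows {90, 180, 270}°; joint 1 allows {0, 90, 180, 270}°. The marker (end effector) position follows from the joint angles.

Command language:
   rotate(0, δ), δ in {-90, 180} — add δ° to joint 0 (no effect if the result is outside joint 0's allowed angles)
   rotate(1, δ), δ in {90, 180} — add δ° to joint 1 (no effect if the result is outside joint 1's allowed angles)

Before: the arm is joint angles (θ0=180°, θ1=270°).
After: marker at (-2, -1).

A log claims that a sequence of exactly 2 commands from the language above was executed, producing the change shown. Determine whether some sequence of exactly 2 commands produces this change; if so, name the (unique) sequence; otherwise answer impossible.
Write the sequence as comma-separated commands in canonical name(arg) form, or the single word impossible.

key: order matters: swapping rotate(0, -90) and rotate(0, 180) lands elsewhere
t0: joint angles (θ0=180°, θ1=270°)
1. rotate(0, -90) → joint angles (θ0=90°, θ1=270°)
2. rotate(0, 180) → joint angles (θ0=270°, θ1=270°)
no rival 2-sequence matches.

rotate(0, -90), rotate(0, 180)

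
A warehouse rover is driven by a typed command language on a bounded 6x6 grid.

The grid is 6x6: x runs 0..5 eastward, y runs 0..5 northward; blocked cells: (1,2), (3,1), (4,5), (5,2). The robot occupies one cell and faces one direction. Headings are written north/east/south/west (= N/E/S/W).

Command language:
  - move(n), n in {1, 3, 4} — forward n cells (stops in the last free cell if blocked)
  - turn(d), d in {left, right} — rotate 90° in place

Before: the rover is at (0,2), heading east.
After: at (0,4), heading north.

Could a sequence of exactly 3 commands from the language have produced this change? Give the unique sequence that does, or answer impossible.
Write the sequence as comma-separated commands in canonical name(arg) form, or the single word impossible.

key: running move(1) before turn(left) would end elsewhere — order is forced
begin: at (0,2), heading east
1. turn(left) → at (0,2), heading north
2. move(1) → at (0,3), heading north
3. move(1) → at (0,4), heading north
all 125 alternatives checked — unique.

turn(left), move(1), move(1)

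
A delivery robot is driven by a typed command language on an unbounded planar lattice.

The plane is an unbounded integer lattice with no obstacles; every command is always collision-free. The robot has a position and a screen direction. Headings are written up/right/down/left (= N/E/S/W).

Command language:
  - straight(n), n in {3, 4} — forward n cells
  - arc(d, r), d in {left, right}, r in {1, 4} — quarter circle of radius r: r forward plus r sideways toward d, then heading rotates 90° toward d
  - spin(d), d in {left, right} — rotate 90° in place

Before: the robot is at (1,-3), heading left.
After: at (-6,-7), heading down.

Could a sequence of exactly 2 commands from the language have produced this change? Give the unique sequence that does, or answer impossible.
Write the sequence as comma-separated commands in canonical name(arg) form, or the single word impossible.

straight(3), arc(left, 4)

key: order matters: swapping straight(3) and arc(left, 4) lands elsewhere
initial: at (1,-3), heading left
step 1 (straight(3)): at (-2,-3), heading left
step 2 (arc(left, 4)): at (-6,-7), heading down
uniquely the one of 64 2-step routes that fits.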